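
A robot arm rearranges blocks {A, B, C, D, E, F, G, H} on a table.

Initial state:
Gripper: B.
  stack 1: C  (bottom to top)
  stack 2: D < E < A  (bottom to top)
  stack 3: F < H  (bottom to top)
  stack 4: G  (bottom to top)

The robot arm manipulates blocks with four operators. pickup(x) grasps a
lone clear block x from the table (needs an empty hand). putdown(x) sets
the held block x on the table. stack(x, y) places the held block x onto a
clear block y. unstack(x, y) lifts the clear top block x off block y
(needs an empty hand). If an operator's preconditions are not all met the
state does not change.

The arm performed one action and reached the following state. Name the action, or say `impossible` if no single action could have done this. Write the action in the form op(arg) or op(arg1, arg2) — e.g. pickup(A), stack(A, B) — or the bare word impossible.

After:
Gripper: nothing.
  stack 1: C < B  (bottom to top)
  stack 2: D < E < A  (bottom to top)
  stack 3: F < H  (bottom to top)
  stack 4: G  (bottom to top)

target: towers=[C/B; D/E/A; F/H; G] holding=-
        putdown(B) → towers=[B; C; D/E/A; F/H; G] holding=-
       stack(B, G) → towers=[C; D/E/A; F/H; G/B] holding=-
       stack(B, A) → towers=[C; D/E/A/B; F/H; G] holding=-
       stack(B, H) → towers=[C; D/E/A; F/H/B; G] holding=-
       stack(B, C) → towers=[C/B; D/E/A; F/H; G] holding=-  ← match

stack(B, C)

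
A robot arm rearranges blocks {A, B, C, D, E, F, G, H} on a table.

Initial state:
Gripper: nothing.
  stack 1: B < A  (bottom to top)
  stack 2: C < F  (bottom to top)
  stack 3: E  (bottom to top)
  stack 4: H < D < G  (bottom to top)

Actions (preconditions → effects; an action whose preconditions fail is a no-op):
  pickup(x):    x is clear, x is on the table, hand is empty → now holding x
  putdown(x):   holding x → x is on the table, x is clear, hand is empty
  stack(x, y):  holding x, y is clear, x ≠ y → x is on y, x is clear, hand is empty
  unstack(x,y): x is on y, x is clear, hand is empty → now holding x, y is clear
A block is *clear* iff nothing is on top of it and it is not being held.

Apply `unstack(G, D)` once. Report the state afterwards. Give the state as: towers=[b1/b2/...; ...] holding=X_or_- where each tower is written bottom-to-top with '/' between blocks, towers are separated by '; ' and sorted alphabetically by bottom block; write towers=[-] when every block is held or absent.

towers=[B/A; C/F; E; H/D] holding=G

before: towers=[B/A; C/F; E; H/D/G] holding=-
pre[unstack(G, D)]: on(G,D) ok, clear(G) ok, handempty ok
all met → apply unstack(G, D)
after:  towers=[B/A; C/F; E; H/D] holding=G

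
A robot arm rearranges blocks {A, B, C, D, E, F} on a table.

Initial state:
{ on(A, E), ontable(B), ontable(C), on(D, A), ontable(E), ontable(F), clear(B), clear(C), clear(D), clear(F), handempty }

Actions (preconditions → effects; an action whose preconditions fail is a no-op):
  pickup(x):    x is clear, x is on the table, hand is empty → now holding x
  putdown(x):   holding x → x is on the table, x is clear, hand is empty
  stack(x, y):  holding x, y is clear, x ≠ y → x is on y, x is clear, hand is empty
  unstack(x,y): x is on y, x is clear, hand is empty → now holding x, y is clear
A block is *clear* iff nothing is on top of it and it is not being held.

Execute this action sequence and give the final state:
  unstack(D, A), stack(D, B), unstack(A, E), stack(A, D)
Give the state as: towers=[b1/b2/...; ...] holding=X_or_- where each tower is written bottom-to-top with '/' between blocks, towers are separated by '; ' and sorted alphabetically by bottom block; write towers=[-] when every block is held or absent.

step 1 (unstack(D, A)): towers=[B; C; E/A; F] holding=D
step 2 (stack(D, B)): towers=[B/D; C; E/A; F] holding=-
step 3 (unstack(A, E)): towers=[B/D; C; E; F] holding=A
step 4 (stack(A, D)): towers=[B/D/A; C; E; F] holding=-

towers=[B/D/A; C; E; F] holding=-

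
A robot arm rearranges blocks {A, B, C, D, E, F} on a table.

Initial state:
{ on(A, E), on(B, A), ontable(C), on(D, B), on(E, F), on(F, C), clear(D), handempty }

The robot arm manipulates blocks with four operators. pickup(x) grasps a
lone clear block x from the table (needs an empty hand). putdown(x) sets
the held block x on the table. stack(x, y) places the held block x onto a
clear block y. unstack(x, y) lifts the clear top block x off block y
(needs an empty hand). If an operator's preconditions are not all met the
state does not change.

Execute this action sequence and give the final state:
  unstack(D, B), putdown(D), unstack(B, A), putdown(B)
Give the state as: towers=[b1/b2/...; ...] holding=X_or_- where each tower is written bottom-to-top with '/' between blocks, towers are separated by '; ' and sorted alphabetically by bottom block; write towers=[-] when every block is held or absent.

step 1 (unstack(D, B)): towers=[C/F/E/A/B] holding=D
step 2 (putdown(D)): towers=[C/F/E/A/B; D] holding=-
step 3 (unstack(B, A)): towers=[C/F/E/A; D] holding=B
step 4 (putdown(B)): towers=[B; C/F/E/A; D] holding=-

towers=[B; C/F/E/A; D] holding=-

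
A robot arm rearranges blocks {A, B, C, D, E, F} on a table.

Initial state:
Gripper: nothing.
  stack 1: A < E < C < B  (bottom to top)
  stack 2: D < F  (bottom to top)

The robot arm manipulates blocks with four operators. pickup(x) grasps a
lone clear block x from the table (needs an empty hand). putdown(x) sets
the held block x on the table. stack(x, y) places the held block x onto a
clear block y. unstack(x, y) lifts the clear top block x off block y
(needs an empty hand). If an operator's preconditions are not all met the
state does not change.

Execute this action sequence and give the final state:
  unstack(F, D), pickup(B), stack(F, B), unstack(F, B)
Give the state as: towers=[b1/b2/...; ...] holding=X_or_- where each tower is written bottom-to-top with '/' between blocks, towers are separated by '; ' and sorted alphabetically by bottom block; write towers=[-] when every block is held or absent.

step 1 (unstack(F, D)): towers=[A/E/C/B; D] holding=F
step 2 (pickup(B)) [no-op]: towers=[A/E/C/B; D] holding=F
step 3 (stack(F, B)): towers=[A/E/C/B/F; D] holding=-
step 4 (unstack(F, B)): towers=[A/E/C/B; D] holding=F

towers=[A/E/C/B; D] holding=F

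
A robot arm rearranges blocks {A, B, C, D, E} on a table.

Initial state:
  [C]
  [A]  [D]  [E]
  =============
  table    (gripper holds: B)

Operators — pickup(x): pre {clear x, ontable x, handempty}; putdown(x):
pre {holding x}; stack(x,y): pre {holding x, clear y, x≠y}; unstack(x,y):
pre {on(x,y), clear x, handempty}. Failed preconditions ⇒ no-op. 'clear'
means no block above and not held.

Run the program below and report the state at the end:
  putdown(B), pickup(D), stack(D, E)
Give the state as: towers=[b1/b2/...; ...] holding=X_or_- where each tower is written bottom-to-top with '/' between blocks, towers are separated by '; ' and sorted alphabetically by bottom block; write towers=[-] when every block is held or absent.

towers=[A/C; B; E/D] holding=-

step 1 (putdown(B)): towers=[A/C; B; D; E] holding=-
step 2 (pickup(D)): towers=[A/C; B; E] holding=D
step 3 (stack(D, E)): towers=[A/C; B; E/D] holding=-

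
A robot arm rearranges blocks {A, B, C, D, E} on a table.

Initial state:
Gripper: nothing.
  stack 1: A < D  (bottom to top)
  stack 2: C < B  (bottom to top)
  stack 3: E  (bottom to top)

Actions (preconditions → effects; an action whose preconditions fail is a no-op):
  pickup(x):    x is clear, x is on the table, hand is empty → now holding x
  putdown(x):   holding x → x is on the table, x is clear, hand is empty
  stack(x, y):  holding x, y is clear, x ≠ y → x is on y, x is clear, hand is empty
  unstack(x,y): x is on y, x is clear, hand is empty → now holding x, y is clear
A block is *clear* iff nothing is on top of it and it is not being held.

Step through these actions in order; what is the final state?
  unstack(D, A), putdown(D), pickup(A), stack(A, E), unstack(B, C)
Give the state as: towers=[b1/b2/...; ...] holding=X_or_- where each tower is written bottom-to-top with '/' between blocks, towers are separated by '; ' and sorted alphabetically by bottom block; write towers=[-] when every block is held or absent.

towers=[C; D; E/A] holding=B

step 1 (unstack(D, A)): towers=[A; C/B; E] holding=D
step 2 (putdown(D)): towers=[A; C/B; D; E] holding=-
step 3 (pickup(A)): towers=[C/B; D; E] holding=A
step 4 (stack(A, E)): towers=[C/B; D; E/A] holding=-
step 5 (unstack(B, C)): towers=[C; D; E/A] holding=B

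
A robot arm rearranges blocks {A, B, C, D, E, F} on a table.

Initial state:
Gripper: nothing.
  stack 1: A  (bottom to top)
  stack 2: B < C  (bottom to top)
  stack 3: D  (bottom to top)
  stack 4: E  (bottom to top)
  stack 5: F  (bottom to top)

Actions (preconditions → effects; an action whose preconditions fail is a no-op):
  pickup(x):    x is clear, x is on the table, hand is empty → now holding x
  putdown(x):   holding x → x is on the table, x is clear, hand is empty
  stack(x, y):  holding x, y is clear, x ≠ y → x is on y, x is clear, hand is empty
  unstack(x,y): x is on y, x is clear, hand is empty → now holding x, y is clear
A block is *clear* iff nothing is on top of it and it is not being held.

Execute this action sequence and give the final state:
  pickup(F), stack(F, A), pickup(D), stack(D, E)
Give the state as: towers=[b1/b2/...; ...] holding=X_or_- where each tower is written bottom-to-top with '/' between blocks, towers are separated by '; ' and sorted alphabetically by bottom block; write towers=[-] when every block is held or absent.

step 1 (pickup(F)): towers=[A; B/C; D; E] holding=F
step 2 (stack(F, A)): towers=[A/F; B/C; D; E] holding=-
step 3 (pickup(D)): towers=[A/F; B/C; E] holding=D
step 4 (stack(D, E)): towers=[A/F; B/C; E/D] holding=-

towers=[A/F; B/C; E/D] holding=-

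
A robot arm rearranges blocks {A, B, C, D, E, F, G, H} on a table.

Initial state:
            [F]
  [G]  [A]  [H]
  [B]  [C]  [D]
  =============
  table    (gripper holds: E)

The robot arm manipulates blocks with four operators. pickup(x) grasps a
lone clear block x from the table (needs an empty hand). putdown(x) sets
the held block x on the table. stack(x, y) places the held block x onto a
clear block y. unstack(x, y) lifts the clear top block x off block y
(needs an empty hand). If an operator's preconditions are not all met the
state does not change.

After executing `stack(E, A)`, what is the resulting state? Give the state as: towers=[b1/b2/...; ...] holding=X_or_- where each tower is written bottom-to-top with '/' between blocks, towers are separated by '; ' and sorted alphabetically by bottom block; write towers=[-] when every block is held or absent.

towers=[B/G; C/A/E; D/H/F] holding=-

before: towers=[B/G; C/A; D/H/F] holding=E
pre[stack(E, A)]: holding(E) yes, clear(A) yes, E≠A yes
all met → apply stack(E, A)
after:  towers=[B/G; C/A/E; D/H/F] holding=-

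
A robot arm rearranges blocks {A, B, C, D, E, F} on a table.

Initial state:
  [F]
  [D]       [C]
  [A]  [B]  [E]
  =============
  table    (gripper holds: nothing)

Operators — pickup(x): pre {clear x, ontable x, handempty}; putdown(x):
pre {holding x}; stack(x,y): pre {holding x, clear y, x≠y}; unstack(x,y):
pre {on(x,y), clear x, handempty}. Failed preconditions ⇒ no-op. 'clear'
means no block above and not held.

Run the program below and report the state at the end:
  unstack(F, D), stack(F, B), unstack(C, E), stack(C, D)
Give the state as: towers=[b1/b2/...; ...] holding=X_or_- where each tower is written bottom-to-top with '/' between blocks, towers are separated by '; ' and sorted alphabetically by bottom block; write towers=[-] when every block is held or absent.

step 1 (unstack(F, D)): towers=[A/D; B; E/C] holding=F
step 2 (stack(F, B)): towers=[A/D; B/F; E/C] holding=-
step 3 (unstack(C, E)): towers=[A/D; B/F; E] holding=C
step 4 (stack(C, D)): towers=[A/D/C; B/F; E] holding=-

towers=[A/D/C; B/F; E] holding=-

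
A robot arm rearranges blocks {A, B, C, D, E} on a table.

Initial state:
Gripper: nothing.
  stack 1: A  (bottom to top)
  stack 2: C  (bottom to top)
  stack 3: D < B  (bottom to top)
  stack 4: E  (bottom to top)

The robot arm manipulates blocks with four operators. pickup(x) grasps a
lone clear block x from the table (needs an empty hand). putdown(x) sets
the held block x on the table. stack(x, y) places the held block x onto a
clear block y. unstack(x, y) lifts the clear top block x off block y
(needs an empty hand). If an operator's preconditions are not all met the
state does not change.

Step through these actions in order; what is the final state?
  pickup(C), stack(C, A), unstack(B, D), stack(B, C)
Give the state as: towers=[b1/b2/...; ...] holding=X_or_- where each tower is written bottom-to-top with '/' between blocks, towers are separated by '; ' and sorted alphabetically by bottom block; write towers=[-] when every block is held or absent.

step 1 (pickup(C)): towers=[A; D/B; E] holding=C
step 2 (stack(C, A)): towers=[A/C; D/B; E] holding=-
step 3 (unstack(B, D)): towers=[A/C; D; E] holding=B
step 4 (stack(B, C)): towers=[A/C/B; D; E] holding=-

towers=[A/C/B; D; E] holding=-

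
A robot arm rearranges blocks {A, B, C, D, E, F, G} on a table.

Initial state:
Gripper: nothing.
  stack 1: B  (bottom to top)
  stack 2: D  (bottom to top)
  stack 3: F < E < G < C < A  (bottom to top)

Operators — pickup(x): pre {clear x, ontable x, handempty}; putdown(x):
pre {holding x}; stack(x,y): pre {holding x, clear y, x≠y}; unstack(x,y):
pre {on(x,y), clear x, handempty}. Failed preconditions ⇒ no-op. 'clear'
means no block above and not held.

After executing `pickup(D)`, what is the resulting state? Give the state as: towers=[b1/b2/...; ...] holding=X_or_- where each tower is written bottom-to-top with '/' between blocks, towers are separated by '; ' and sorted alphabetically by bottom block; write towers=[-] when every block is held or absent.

before: towers=[B; D; F/E/G/C/A] holding=-
pre[pickup(D)]: clear(D) ✓, ontable(D) ✓, handempty ✓
all met → apply pickup(D)
after:  towers=[B; F/E/G/C/A] holding=D

towers=[B; F/E/G/C/A] holding=D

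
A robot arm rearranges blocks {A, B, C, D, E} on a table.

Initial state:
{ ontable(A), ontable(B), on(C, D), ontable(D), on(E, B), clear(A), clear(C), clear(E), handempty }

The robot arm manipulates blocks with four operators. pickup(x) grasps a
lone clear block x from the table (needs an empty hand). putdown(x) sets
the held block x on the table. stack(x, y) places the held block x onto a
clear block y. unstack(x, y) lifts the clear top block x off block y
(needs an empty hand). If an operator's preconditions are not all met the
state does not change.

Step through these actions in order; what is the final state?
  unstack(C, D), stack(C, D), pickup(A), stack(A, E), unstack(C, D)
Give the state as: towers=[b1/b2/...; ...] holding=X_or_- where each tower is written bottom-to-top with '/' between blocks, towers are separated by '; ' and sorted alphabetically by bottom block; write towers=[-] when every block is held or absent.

step 1 (unstack(C, D)): towers=[A; B/E; D] holding=C
step 2 (stack(C, D)): towers=[A; B/E; D/C] holding=-
step 3 (pickup(A)): towers=[B/E; D/C] holding=A
step 4 (stack(A, E)): towers=[B/E/A; D/C] holding=-
step 5 (unstack(C, D)): towers=[B/E/A; D] holding=C

towers=[B/E/A; D] holding=C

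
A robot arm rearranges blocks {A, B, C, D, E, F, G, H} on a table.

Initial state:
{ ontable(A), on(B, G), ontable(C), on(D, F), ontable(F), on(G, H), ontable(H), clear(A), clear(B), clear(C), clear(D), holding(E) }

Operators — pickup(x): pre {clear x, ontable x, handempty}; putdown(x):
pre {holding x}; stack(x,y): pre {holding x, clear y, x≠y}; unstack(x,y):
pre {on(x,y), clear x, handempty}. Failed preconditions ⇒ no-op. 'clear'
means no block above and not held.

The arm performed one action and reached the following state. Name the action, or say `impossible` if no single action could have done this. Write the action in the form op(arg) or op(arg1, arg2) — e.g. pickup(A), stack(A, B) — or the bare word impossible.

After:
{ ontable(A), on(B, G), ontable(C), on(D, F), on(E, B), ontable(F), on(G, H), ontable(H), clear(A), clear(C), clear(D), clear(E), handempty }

target: towers=[A; C; F/D; H/G/B/E] holding=-
        putdown(E) → towers=[A; C; E; F/D; H/G/B] holding=-
       stack(E, A) → towers=[A/E; C; F/D; H/G/B] holding=-
       stack(E, B) → towers=[A; C; F/D; H/G/B/E] holding=-  ← match
       stack(E, D) → towers=[A; C; F/D/E; H/G/B] holding=-
       stack(E, C) → towers=[A; C/E; F/D; H/G/B] holding=-

stack(E, B)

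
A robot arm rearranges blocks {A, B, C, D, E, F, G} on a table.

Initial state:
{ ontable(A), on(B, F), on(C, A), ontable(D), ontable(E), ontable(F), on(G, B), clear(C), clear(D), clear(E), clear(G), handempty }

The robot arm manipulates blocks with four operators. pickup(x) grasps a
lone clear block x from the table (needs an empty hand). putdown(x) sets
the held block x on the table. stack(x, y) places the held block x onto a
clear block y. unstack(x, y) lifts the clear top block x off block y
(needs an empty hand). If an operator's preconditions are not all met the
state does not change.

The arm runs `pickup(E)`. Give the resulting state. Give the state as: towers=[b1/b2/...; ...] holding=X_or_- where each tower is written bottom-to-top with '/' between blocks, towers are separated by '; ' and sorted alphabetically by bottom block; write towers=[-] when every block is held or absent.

before: towers=[A/C; D; E; F/B/G] holding=-
pre[pickup(E)]: clear(E) yes, ontable(E) yes, handempty yes
all met → apply pickup(E)
after:  towers=[A/C; D; F/B/G] holding=E

towers=[A/C; D; F/B/G] holding=E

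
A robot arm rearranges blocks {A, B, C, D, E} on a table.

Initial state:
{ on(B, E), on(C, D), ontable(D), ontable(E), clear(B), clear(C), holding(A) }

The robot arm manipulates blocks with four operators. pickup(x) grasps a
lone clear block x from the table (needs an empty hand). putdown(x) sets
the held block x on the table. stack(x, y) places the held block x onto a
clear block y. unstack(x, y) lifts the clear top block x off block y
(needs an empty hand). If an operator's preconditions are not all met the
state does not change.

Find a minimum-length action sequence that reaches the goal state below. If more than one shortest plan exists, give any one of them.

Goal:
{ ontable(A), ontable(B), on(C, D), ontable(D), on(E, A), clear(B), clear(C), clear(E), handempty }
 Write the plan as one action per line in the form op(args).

step 1 (putdown(A)): towers=[A; D/C; E/B] holding=-
step 2 (unstack(B, E)): towers=[A; D/C; E] holding=B
step 3 (putdown(B)): towers=[A; B; D/C; E] holding=-
step 4 (pickup(E)): towers=[A; B; D/C] holding=E
step 5 (stack(E, A)): towers=[A/E; B; D/C] holding=-
goal check: towers=[A/E; B; D/C] holding=- — reached (length 5, optimal by BFS)

putdown(A)
unstack(B, E)
putdown(B)
pickup(E)
stack(E, A)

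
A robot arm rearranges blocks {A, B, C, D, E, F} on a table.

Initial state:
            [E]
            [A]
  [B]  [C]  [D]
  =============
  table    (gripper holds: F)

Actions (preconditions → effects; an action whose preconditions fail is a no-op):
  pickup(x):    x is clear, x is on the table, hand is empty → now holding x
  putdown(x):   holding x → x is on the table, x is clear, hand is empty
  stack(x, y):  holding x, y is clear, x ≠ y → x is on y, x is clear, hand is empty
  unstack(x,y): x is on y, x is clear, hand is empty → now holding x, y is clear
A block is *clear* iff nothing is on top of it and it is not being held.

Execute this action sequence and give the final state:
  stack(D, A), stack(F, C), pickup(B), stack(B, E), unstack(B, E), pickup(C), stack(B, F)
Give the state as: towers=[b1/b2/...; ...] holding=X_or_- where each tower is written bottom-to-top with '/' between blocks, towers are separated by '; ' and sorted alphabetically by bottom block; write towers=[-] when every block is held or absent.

step 1 (stack(D, A)) [no-op]: towers=[B; C; D/A/E] holding=F
step 2 (stack(F, C)): towers=[B; C/F; D/A/E] holding=-
step 3 (pickup(B)): towers=[C/F; D/A/E] holding=B
step 4 (stack(B, E)): towers=[C/F; D/A/E/B] holding=-
step 5 (unstack(B, E)): towers=[C/F; D/A/E] holding=B
step 6 (pickup(C)) [no-op]: towers=[C/F; D/A/E] holding=B
step 7 (stack(B, F)): towers=[C/F/B; D/A/E] holding=-

towers=[C/F/B; D/A/E] holding=-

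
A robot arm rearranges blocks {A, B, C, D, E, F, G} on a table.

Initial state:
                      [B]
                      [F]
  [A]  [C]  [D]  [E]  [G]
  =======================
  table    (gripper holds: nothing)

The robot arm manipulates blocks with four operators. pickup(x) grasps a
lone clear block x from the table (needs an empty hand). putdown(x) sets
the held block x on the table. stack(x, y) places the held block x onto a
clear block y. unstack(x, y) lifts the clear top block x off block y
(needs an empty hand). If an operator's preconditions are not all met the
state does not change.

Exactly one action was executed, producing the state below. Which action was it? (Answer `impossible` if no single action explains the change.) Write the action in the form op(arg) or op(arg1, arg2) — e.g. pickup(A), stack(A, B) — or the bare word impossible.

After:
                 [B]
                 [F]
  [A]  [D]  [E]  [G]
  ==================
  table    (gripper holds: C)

pickup(C)

target: towers=[A; D; E; G/F/B] holding=C
     unstack(B, F) → towers=[A; C; D; E; G/F] holding=B
         pickup(D) → towers=[A; C; E; G/F/B] holding=D
         pickup(A) → towers=[C; D; E; G/F/B] holding=A
         pickup(E) → towers=[A; C; D; G/F/B] holding=E
         pickup(C) → towers=[A; D; E; G/F/B] holding=C  ← match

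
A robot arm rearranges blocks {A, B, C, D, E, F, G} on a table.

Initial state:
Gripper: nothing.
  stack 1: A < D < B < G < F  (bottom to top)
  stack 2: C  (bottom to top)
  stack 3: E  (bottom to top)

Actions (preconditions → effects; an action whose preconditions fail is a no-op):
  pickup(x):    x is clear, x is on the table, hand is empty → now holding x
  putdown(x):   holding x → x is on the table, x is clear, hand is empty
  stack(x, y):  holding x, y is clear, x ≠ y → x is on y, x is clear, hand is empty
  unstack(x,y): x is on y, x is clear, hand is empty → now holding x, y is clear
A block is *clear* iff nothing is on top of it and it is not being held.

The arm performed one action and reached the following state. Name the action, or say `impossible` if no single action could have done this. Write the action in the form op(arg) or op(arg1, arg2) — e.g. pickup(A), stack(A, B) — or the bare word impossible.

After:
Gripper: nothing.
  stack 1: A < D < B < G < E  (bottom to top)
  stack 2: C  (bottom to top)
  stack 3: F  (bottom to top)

target: towers=[A/D/B/G/E; C; F] holding=-
     unstack(F, G) → towers=[A/D/B/G; C; E] holding=F
         pickup(E) → towers=[A/D/B/G/F; C] holding=E
         pickup(C) → towers=[A/D/B/G/F; E] holding=C
none of the 3 applicable actions match → impossible

impossible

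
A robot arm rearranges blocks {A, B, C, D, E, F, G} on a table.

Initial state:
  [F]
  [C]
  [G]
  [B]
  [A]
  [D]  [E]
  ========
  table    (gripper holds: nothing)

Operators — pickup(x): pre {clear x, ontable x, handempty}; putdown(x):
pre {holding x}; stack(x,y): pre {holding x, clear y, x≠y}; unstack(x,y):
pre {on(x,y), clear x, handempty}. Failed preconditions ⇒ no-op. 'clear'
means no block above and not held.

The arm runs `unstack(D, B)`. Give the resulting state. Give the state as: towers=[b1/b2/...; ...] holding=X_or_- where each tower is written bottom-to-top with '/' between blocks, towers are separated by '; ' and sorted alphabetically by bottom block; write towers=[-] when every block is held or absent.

before: towers=[D/A/B/G/C/F; E] holding=-
pre[unstack(D, B)]: on(D,B) fail, clear(D) fail, handempty ok
on(D,B), clear(D) unmet → unstack(D, B) is a no-op
after:  towers=[D/A/B/G/C/F; E] holding=-

towers=[D/A/B/G/C/F; E] holding=-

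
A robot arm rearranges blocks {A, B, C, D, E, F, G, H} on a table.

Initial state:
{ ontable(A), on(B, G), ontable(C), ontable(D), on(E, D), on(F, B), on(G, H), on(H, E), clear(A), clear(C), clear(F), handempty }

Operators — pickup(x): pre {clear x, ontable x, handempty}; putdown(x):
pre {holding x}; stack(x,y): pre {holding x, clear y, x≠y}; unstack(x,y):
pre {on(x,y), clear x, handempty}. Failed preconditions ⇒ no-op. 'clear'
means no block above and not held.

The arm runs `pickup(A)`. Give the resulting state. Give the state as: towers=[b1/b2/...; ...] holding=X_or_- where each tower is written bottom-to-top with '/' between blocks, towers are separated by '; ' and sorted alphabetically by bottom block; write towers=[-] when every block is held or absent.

towers=[C; D/E/H/G/B/F] holding=A

before: towers=[A; C; D/E/H/G/B/F] holding=-
pre[pickup(A)]: clear(A) yes, ontable(A) yes, handempty yes
all met → apply pickup(A)
after:  towers=[C; D/E/H/G/B/F] holding=A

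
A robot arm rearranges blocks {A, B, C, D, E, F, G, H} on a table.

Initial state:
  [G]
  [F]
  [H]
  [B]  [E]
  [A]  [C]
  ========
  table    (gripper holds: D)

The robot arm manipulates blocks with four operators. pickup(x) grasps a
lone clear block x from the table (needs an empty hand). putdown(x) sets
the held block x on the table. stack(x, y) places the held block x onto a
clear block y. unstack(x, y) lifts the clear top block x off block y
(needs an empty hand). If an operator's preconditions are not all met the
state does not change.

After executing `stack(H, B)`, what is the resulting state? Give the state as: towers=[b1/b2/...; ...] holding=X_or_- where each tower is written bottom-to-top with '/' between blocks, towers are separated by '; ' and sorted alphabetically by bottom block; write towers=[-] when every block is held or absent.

before: towers=[A/B/H/F/G; C/E] holding=D
pre[stack(H, B)]: holding(H) no, clear(B) no, H≠B yes
holding(H), clear(B) unmet → stack(H, B) is a no-op
after:  towers=[A/B/H/F/G; C/E] holding=D

towers=[A/B/H/F/G; C/E] holding=D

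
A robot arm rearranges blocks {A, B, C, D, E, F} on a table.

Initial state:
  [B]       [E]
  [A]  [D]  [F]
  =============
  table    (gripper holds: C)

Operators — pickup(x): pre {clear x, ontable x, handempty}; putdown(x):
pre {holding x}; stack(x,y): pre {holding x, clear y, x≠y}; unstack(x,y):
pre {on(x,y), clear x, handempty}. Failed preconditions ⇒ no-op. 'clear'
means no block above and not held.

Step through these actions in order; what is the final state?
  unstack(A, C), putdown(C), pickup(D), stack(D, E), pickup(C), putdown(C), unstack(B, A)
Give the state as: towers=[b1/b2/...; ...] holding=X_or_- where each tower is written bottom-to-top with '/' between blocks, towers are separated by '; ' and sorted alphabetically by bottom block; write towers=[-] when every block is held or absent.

towers=[A; C; F/E/D] holding=B

step 1 (unstack(A, C)) [no-op]: towers=[A/B; D; F/E] holding=C
step 2 (putdown(C)): towers=[A/B; C; D; F/E] holding=-
step 3 (pickup(D)): towers=[A/B; C; F/E] holding=D
step 4 (stack(D, E)): towers=[A/B; C; F/E/D] holding=-
step 5 (pickup(C)): towers=[A/B; F/E/D] holding=C
step 6 (putdown(C)): towers=[A/B; C; F/E/D] holding=-
step 7 (unstack(B, A)): towers=[A; C; F/E/D] holding=B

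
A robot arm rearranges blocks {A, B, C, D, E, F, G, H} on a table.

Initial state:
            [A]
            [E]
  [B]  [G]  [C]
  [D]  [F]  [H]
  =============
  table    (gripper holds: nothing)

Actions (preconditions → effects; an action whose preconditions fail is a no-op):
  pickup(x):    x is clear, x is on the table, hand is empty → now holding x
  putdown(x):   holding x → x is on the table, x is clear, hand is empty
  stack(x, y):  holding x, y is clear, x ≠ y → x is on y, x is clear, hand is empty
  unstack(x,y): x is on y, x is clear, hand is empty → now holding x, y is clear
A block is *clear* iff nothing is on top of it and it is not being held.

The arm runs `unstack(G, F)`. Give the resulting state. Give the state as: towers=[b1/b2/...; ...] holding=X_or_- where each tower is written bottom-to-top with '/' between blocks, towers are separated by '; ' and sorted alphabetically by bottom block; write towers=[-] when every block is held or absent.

before: towers=[D/B; F/G; H/C/E/A] holding=-
pre[unstack(G, F)]: on(G,F) ✓, clear(G) ✓, handempty ✓
all met → apply unstack(G, F)
after:  towers=[D/B; F; H/C/E/A] holding=G

towers=[D/B; F; H/C/E/A] holding=G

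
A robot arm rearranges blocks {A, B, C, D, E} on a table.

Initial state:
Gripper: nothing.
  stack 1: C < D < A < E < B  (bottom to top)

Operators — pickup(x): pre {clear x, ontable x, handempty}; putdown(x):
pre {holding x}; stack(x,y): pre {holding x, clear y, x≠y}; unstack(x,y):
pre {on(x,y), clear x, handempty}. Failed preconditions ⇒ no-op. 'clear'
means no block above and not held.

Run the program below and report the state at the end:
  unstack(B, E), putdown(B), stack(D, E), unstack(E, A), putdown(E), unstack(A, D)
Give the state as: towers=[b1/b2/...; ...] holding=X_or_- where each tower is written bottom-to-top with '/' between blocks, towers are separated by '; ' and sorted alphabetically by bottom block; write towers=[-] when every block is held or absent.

step 1 (unstack(B, E)): towers=[C/D/A/E] holding=B
step 2 (putdown(B)): towers=[B; C/D/A/E] holding=-
step 3 (stack(D, E)) [no-op]: towers=[B; C/D/A/E] holding=-
step 4 (unstack(E, A)): towers=[B; C/D/A] holding=E
step 5 (putdown(E)): towers=[B; C/D/A; E] holding=-
step 6 (unstack(A, D)): towers=[B; C/D; E] holding=A

towers=[B; C/D; E] holding=A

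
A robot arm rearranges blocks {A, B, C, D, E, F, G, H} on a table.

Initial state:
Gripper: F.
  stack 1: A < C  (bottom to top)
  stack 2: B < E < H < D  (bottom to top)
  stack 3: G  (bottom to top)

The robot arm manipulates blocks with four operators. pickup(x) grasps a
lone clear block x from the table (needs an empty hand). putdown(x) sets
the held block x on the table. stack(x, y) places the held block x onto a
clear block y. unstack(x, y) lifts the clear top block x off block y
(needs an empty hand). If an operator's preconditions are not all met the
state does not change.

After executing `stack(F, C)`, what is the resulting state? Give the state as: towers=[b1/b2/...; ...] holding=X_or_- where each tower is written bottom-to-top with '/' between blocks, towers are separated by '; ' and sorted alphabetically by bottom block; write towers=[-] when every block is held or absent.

before: towers=[A/C; B/E/H/D; G] holding=F
pre[stack(F, C)]: holding(F) ✓, clear(C) ✓, F≠C ✓
all met → apply stack(F, C)
after:  towers=[A/C/F; B/E/H/D; G] holding=-

towers=[A/C/F; B/E/H/D; G] holding=-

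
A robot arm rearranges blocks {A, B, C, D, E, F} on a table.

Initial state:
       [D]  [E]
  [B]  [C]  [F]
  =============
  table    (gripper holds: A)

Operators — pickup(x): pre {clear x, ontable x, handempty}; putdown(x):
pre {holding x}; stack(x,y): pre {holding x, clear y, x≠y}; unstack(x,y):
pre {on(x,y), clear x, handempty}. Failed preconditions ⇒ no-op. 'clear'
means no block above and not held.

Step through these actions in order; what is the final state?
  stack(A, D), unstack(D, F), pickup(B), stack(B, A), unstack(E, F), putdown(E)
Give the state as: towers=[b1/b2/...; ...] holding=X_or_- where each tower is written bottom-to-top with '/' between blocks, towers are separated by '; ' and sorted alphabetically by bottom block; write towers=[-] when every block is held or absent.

towers=[C/D/A/B; E; F] holding=-

step 1 (stack(A, D)): towers=[B; C/D/A; F/E] holding=-
step 2 (unstack(D, F)) [no-op]: towers=[B; C/D/A; F/E] holding=-
step 3 (pickup(B)): towers=[C/D/A; F/E] holding=B
step 4 (stack(B, A)): towers=[C/D/A/B; F/E] holding=-
step 5 (unstack(E, F)): towers=[C/D/A/B; F] holding=E
step 6 (putdown(E)): towers=[C/D/A/B; E; F] holding=-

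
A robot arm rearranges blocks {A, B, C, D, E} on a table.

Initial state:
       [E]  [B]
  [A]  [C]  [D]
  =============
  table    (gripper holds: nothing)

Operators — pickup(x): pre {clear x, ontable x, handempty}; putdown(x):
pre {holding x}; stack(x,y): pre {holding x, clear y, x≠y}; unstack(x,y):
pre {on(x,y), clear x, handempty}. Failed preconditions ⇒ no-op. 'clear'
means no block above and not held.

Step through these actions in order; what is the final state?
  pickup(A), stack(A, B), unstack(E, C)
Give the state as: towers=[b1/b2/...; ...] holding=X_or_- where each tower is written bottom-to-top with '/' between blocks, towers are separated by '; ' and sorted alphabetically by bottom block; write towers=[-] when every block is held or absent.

step 1 (pickup(A)): towers=[C/E; D/B] holding=A
step 2 (stack(A, B)): towers=[C/E; D/B/A] holding=-
step 3 (unstack(E, C)): towers=[C; D/B/A] holding=E

towers=[C; D/B/A] holding=E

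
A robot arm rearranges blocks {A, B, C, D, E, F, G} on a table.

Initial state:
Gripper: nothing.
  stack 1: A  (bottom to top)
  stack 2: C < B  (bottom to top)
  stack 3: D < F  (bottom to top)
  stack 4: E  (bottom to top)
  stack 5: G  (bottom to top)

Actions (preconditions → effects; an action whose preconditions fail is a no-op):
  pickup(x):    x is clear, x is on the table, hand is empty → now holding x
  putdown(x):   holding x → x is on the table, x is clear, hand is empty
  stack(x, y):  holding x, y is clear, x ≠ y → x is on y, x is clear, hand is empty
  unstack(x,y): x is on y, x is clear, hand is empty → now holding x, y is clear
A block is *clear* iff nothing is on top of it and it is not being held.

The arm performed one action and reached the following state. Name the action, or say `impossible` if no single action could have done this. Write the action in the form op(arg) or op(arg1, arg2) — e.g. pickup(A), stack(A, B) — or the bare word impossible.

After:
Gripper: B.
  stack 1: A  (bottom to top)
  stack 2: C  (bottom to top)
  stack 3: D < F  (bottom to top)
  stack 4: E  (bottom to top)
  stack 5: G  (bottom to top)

unstack(B, C)

target: towers=[A; C; D/F; E; G] holding=B
     unstack(B, C) → towers=[A; C; D/F; E; G] holding=B  ← match
     unstack(F, D) → towers=[A; C/B; D; E; G] holding=F
         pickup(G) → towers=[A; C/B; D/F; E] holding=G
         pickup(A) → towers=[C/B; D/F; E; G] holding=A
         pickup(E) → towers=[A; C/B; D/F; G] holding=E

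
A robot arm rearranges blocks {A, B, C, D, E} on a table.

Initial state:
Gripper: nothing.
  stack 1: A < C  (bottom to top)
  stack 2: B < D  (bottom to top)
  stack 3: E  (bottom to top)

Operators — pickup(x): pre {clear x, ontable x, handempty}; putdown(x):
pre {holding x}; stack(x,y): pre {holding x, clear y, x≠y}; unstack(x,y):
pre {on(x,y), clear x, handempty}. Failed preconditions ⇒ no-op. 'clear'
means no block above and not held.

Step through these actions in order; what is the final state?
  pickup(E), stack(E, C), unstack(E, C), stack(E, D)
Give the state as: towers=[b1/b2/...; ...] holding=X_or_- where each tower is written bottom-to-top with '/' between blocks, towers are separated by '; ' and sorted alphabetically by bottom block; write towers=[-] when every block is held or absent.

towers=[A/C; B/D/E] holding=-

step 1 (pickup(E)): towers=[A/C; B/D] holding=E
step 2 (stack(E, C)): towers=[A/C/E; B/D] holding=-
step 3 (unstack(E, C)): towers=[A/C; B/D] holding=E
step 4 (stack(E, D)): towers=[A/C; B/D/E] holding=-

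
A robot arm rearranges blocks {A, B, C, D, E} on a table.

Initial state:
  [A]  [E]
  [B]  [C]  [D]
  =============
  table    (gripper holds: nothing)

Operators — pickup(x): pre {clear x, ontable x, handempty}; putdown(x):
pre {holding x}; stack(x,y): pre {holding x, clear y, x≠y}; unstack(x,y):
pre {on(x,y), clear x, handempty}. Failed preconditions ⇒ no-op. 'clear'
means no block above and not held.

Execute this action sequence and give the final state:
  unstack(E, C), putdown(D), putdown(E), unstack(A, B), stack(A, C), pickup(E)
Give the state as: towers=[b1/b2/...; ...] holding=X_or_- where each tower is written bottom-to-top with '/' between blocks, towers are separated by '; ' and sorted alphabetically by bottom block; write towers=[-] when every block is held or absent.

towers=[B; C/A; D] holding=E

step 1 (unstack(E, C)): towers=[B/A; C; D] holding=E
step 2 (putdown(D)) [no-op]: towers=[B/A; C; D] holding=E
step 3 (putdown(E)): towers=[B/A; C; D; E] holding=-
step 4 (unstack(A, B)): towers=[B; C; D; E] holding=A
step 5 (stack(A, C)): towers=[B; C/A; D; E] holding=-
step 6 (pickup(E)): towers=[B; C/A; D] holding=E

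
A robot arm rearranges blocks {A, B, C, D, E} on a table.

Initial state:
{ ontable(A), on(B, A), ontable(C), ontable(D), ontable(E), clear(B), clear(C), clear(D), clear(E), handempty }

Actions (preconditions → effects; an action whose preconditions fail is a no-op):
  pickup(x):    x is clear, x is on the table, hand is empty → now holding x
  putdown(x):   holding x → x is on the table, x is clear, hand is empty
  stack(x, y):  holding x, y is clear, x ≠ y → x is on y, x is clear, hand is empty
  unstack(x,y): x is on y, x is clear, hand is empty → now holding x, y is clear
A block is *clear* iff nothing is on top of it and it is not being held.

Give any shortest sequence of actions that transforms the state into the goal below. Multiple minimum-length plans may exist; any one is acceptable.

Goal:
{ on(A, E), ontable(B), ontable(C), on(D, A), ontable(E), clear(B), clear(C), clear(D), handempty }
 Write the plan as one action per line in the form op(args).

step 1 (unstack(B, A)): towers=[A; C; D; E] holding=B
step 2 (putdown(B)): towers=[A; B; C; D; E] holding=-
step 3 (pickup(A)): towers=[B; C; D; E] holding=A
step 4 (stack(A, E)): towers=[B; C; D; E/A] holding=-
step 5 (pickup(D)): towers=[B; C; E/A] holding=D
step 6 (stack(D, A)): towers=[B; C; E/A/D] holding=-
goal check: towers=[B; C; E/A/D] holding=- — reached (length 6, optimal by BFS)

unstack(B, A)
putdown(B)
pickup(A)
stack(A, E)
pickup(D)
stack(D, A)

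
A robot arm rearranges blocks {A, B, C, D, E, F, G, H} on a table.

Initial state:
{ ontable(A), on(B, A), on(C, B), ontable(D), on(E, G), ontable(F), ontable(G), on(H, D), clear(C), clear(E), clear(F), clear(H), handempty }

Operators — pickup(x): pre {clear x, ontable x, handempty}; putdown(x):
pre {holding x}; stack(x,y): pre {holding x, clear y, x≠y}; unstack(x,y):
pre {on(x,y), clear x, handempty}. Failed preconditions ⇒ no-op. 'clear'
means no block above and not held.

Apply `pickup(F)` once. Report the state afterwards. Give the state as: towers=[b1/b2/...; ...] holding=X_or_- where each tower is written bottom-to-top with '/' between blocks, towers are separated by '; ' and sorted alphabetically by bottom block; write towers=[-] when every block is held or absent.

towers=[A/B/C; D/H; G/E] holding=F

before: towers=[A/B/C; D/H; F; G/E] holding=-
pre[pickup(F)]: clear(F) yes, ontable(F) yes, handempty yes
all met → apply pickup(F)
after:  towers=[A/B/C; D/H; G/E] holding=F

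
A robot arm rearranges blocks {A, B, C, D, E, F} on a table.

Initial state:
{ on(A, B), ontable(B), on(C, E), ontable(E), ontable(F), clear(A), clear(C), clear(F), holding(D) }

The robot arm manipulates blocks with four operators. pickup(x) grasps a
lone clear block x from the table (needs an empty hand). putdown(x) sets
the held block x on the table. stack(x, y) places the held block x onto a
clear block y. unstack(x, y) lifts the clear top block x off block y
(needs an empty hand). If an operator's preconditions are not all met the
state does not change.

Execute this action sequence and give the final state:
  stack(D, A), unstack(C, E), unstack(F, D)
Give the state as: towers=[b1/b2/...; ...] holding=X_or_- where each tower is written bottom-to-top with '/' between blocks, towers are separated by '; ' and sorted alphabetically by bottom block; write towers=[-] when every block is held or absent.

step 1 (stack(D, A)): towers=[B/A/D; E/C; F] holding=-
step 2 (unstack(C, E)): towers=[B/A/D; E; F] holding=C
step 3 (unstack(F, D)) [no-op]: towers=[B/A/D; E; F] holding=C

towers=[B/A/D; E; F] holding=C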